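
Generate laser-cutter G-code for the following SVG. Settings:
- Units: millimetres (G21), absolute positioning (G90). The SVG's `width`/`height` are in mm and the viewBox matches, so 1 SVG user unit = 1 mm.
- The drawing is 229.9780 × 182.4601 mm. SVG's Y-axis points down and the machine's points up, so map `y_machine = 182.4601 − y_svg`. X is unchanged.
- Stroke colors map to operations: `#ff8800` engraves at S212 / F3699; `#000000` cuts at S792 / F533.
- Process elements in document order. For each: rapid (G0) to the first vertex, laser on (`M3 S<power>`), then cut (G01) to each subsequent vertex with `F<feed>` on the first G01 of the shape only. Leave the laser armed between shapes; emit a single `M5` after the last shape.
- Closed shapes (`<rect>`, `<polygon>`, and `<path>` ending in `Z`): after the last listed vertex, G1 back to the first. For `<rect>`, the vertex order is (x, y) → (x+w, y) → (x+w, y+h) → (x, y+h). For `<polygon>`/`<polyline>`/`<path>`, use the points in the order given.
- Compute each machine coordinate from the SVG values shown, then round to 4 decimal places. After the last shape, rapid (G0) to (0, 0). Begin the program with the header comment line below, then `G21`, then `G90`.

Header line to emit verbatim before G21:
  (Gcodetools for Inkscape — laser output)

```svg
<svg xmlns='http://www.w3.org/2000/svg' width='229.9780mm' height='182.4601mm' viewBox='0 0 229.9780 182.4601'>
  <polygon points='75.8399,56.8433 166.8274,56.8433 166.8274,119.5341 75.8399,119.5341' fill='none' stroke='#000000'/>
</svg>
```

(Gcodetools for Inkscape — laser output)
G21
G90
G0 X75.8399 Y125.6168
M3 S792
G01 X166.8274 Y125.6168 F533
G01 X166.8274 Y62.9260
G01 X75.8399 Y62.9260
G01 X75.8399 Y125.6168
M5
G0 X0.0000 Y0.0000

1 u = 1 mm; y_m = 182.4601 − y.

[1] `<polygon>` rectangle, #000000→cut S792 F533: (75.8399,125.6168) → (166.8274,125.6168) → (166.8274,62.9260) → (75.8399,62.9260) → (75.8399,125.6168) (closed)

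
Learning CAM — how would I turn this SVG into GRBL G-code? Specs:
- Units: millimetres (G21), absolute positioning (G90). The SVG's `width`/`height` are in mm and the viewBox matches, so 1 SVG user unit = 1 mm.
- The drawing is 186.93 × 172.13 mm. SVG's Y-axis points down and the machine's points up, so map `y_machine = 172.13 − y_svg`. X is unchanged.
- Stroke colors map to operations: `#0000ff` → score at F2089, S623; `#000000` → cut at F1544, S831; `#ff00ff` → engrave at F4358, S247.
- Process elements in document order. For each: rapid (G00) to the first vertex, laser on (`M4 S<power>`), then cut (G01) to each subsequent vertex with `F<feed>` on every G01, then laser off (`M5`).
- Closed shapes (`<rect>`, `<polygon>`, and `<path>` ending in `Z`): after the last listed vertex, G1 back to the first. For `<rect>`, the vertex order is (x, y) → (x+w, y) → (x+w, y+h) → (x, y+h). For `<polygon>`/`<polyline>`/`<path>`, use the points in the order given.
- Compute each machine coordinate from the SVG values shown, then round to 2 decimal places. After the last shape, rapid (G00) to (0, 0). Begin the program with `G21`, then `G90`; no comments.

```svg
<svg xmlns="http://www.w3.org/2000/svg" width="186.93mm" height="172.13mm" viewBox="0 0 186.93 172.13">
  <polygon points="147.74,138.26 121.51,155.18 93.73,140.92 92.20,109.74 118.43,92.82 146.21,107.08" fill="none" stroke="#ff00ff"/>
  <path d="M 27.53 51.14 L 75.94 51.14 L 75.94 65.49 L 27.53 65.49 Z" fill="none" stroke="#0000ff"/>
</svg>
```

viewBox `0 0 186.93 172.13` with mm width/height → 1 unit = 1 mm. Flip: y_m = 172.13 − y_svg.

**Shape 1** — `<polygon>` regular polygon, stroke `#ff00ff` → engrave (S247, F4358). Machine vertices: (147.74,33.87) → (121.51,16.95) → (93.73,31.21) → (92.20,62.39) → (118.43,79.31) → (146.21,65.05) → (147.74,33.87). Closed: final G1 returns to the first vertex.

**Shape 2** — `<path>` rectangle, stroke `#0000ff` → score (S623, F2089). Machine vertices: (27.53,120.99) → (75.94,120.99) → (75.94,106.64) → (27.53,106.64) → (27.53,120.99). Closed: final G1 returns to the first vertex.

G21
G90
G00 X147.74 Y33.87
M4 S247
G01 X121.51 Y16.95 F4358
G01 X93.73 Y31.21 F4358
G01 X92.20 Y62.39 F4358
G01 X118.43 Y79.31 F4358
G01 X146.21 Y65.05 F4358
G01 X147.74 Y33.87 F4358
M5
G00 X27.53 Y120.99
M4 S623
G01 X75.94 Y120.99 F2089
G01 X75.94 Y106.64 F2089
G01 X27.53 Y106.64 F2089
G01 X27.53 Y120.99 F2089
M5
G00 X0.00 Y0.00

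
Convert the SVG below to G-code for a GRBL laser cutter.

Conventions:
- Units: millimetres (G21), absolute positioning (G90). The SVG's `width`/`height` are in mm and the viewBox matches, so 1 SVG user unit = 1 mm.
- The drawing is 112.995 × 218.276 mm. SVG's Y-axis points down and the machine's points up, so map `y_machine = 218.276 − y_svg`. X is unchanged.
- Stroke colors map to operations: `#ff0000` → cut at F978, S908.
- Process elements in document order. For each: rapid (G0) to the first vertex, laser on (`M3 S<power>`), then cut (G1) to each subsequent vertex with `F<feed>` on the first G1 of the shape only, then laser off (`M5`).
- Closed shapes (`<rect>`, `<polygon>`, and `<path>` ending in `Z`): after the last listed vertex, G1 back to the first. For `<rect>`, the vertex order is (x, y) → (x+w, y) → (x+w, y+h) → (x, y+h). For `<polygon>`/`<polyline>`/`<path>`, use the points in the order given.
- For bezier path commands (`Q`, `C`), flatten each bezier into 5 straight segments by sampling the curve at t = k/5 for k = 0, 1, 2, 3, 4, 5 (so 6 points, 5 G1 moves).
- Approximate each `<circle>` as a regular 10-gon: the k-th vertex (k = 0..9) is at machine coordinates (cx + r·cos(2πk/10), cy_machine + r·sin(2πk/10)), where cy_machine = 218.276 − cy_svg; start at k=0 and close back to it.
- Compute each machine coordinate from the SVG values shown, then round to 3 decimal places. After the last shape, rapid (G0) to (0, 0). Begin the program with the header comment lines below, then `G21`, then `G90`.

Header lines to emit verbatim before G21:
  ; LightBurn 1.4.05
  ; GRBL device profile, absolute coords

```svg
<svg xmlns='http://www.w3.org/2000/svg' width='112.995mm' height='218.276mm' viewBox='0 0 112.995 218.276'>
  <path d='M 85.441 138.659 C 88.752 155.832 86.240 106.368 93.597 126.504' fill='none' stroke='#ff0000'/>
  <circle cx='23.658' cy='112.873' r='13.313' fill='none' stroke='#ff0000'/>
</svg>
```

Since the viewBox matches the mm dimensions, user units are millimetres directly. The only transform is the Y-flip y_m = 218.276 − y_svg.

Shape 1 is a cubic bezier drawn with `<path>`. Its stroke #ff0000 means cut at S908, F978. After flipping Y the toolpath is (85.441,79.617) → (86.854,76.220) → (87.623,82.276) → (88.501,91.246) → (90.242,96.591) → (93.597,91.772).

Shape 2 is a circle drawn with `<circle>`. Its stroke #ff0000 means cut at S908, F978. After flipping Y the toolpath is (36.971,105.403) → (34.428,113.228) → (27.772,118.064) → (19.544,118.064) → (12.888,113.228) → (10.345,105.403) → (12.888,97.578) → (19.544,92.742) → (27.772,92.742) → (34.428,97.578) → (36.971,105.403), returning to the start.

; LightBurn 1.4.05
; GRBL device profile, absolute coords
G21
G90
G0 X85.441 Y79.617
M3 S908
G1 X86.854 Y76.220 F978
G1 X87.623 Y82.276
G1 X88.501 Y91.246
G1 X90.242 Y96.591
G1 X93.597 Y91.772
M5
G0 X36.971 Y105.403
M3 S908
G1 X34.428 Y113.228 F978
G1 X27.772 Y118.064
G1 X19.544 Y118.064
G1 X12.888 Y113.228
G1 X10.345 Y105.403
G1 X12.888 Y97.578
G1 X19.544 Y92.742
G1 X27.772 Y92.742
G1 X34.428 Y97.578
G1 X36.971 Y105.403
M5
G0 X0.000 Y0.000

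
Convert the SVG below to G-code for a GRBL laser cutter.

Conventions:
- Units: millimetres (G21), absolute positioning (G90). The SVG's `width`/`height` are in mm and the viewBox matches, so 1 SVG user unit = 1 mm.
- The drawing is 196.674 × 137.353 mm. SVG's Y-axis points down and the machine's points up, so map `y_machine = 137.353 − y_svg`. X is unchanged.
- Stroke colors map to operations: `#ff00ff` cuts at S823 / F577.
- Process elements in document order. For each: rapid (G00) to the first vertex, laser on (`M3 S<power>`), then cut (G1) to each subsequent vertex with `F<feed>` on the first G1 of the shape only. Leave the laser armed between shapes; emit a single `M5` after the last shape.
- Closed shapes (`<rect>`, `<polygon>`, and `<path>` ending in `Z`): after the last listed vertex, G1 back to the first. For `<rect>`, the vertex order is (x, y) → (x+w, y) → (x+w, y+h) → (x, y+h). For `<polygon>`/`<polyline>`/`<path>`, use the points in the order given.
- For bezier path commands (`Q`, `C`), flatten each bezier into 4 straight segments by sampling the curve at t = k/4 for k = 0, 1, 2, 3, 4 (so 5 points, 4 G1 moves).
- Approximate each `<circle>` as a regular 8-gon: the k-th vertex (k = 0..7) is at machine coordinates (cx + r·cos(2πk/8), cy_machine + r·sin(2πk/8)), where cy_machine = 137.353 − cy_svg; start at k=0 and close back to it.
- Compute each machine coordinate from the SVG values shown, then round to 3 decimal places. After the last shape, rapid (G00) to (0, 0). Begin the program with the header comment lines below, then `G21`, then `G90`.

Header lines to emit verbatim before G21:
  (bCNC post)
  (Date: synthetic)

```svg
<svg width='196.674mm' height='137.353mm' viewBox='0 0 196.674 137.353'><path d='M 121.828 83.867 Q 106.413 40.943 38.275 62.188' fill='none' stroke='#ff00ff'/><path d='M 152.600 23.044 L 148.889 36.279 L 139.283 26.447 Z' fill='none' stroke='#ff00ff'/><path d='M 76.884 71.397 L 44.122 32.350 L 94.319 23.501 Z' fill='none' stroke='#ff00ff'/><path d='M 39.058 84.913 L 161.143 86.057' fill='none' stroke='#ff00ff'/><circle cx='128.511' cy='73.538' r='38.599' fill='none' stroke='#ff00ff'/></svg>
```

Since the viewBox matches the mm dimensions, user units are millimetres directly. The only transform is the Y-flip y_m = 137.353 − y_svg.

Shape 1 is a quadratic bezier drawn with `<path>`. Its stroke #ff00ff means cut at S823, F577. After flipping Y the toolpath is (121.828,53.486) → (110.825,70.937) → (93.232,80.368) → (69.049,81.777) → (38.275,75.165).

Shape 2 is a regular polygon drawn with `<path>`. Its stroke #ff00ff means cut at S823, F577. After flipping Y the toolpath is (152.600,114.309) → (148.889,101.074) → (139.283,110.906) → (152.600,114.309), returning to the start.

Shape 3 is a regular polygon drawn with `<path>`. Its stroke #ff00ff means cut at S823, F577. After flipping Y the toolpath is (76.884,65.956) → (44.122,105.003) → (94.319,113.852) → (76.884,65.956), returning to the start.

Shape 4 is a line segment drawn with `<path>`. Its stroke #ff00ff means cut at S823, F577. After flipping Y the toolpath is (39.058,52.440) → (161.143,51.296).

Shape 5 is a circle drawn with `<circle>`. Its stroke #ff00ff means cut at S823, F577. After flipping Y the toolpath is (167.110,63.815) → (155.805,91.109) → (128.511,102.414) → (101.217,91.109) → (89.912,63.815) → (101.217,36.521) → (128.511,25.216) → (155.805,36.521) → (167.110,63.815), returning to the start.

(bCNC post)
(Date: synthetic)
G21
G90
G00 X121.828 Y53.486
M3 S823
G1 X110.825 Y70.937 F577
G1 X93.232 Y80.368
G1 X69.049 Y81.777
G1 X38.275 Y75.165
G00 X152.600 Y114.309
M3 S823
G1 X148.889 Y101.074 F577
G1 X139.283 Y110.906
G1 X152.600 Y114.309
G00 X76.884 Y65.956
M3 S823
G1 X44.122 Y105.003 F577
G1 X94.319 Y113.852
G1 X76.884 Y65.956
G00 X39.058 Y52.440
M3 S823
G1 X161.143 Y51.296 F577
G00 X167.110 Y63.815
M3 S823
G1 X155.805 Y91.109 F577
G1 X128.511 Y102.414
G1 X101.217 Y91.109
G1 X89.912 Y63.815
G1 X101.217 Y36.521
G1 X128.511 Y25.216
G1 X155.805 Y36.521
G1 X167.110 Y63.815
M5
G00 X0.000 Y0.000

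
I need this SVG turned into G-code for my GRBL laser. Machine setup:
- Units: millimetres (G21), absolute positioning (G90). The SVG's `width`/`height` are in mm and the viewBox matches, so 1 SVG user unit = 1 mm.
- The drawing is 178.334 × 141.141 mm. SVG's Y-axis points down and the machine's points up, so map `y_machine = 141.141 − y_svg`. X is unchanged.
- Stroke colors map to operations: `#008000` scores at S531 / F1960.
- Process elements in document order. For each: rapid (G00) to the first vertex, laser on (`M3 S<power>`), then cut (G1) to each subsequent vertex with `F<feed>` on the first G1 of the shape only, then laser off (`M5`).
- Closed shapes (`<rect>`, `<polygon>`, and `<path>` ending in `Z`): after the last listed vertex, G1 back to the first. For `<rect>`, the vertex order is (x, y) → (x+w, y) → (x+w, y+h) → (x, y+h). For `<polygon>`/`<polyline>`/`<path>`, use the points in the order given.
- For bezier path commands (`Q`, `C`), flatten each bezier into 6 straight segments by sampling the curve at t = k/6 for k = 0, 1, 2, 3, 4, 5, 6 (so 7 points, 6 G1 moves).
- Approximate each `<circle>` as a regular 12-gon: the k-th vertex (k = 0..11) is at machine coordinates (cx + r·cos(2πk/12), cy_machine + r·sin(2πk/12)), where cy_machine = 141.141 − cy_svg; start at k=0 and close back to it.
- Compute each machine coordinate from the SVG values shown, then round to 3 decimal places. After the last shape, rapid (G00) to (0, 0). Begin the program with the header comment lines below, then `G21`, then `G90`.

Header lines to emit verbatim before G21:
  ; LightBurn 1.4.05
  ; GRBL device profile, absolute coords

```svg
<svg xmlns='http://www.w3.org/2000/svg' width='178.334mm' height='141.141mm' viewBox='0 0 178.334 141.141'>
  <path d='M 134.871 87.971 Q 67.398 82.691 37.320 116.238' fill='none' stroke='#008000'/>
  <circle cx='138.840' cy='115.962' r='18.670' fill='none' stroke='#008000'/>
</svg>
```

; LightBurn 1.4.05
; GRBL device profile, absolute coords
G21
G90
G00 X134.871 Y53.170
M3 S531
G1 X113.419 Y53.851 F1960
G1 X94.044 Y52.376
G1 X76.747 Y48.743
G1 X61.527 Y42.954
G1 X48.385 Y35.007
G1 X37.320 Y24.903
M5
G00 X157.510 Y25.179
M3 S531
G1 X155.009 Y34.514 F1960
G1 X148.175 Y41.348
G1 X138.840 Y43.849
G1 X129.505 Y41.348
G1 X122.671 Y34.514
G1 X120.170 Y25.179
G1 X122.671 Y15.844
G1 X129.505 Y9.010
G1 X138.840 Y6.509
G1 X148.175 Y9.010
G1 X155.009 Y15.844
G1 X157.510 Y25.179
M5
G00 X0.000 Y0.000

1 u = 1 mm; y_m = 141.141 − y.

[1] `<path>` quadratic bezier, #008000→score S531 F1960: (134.871,53.170) → (113.419,53.851) → (94.044,52.376) → (76.747,48.743) → (61.527,42.954) → (48.385,35.007) → (37.320,24.903)

[2] `<circle>` circle, #008000→score S531 F1960: (157.510,25.179) → (155.009,34.514) → (148.175,41.348) → (138.840,43.849) → (129.505,41.348) → (122.671,34.514) → (120.170,25.179) → (122.671,15.844) → (129.505,9.010) → (138.840,6.509) → (148.175,9.010) → (155.009,15.844) → (157.510,25.179) (closed)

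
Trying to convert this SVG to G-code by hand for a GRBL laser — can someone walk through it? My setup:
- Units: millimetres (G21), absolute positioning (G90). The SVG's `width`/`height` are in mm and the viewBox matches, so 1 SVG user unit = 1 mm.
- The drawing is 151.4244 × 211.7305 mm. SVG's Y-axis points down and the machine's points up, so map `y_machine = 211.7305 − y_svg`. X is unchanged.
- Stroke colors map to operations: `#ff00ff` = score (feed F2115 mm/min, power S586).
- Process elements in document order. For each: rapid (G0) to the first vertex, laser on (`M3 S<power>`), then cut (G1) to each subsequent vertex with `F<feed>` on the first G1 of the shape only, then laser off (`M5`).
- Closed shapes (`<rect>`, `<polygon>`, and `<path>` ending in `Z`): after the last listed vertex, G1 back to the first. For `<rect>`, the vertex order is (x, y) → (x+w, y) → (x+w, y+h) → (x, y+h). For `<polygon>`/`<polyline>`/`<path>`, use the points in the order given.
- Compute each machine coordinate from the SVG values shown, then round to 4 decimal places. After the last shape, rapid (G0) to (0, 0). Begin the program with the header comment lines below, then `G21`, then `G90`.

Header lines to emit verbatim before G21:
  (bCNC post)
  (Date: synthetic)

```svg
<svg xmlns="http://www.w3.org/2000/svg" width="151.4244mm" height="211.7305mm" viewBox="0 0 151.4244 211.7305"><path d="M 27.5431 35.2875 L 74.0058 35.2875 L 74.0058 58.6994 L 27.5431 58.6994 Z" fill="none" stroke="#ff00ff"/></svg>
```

(bCNC post)
(Date: synthetic)
G21
G90
G0 X27.5431 Y176.4430
M3 S586
G1 X74.0058 Y176.4430 F2115
G1 X74.0058 Y153.0311
G1 X27.5431 Y153.0311
G1 X27.5431 Y176.4430
M5
G0 X0.0000 Y0.0000

Since the viewBox matches the mm dimensions, user units are millimetres directly. The only transform is the Y-flip y_m = 211.7305 − y_svg.

Shape 1 is a rectangle drawn with `<path>`. Its stroke #ff00ff means score at S586, F2115. After flipping Y the toolpath is (27.5431,176.4430) → (74.0058,176.4430) → (74.0058,153.0311) → (27.5431,153.0311) → (27.5431,176.4430), returning to the start.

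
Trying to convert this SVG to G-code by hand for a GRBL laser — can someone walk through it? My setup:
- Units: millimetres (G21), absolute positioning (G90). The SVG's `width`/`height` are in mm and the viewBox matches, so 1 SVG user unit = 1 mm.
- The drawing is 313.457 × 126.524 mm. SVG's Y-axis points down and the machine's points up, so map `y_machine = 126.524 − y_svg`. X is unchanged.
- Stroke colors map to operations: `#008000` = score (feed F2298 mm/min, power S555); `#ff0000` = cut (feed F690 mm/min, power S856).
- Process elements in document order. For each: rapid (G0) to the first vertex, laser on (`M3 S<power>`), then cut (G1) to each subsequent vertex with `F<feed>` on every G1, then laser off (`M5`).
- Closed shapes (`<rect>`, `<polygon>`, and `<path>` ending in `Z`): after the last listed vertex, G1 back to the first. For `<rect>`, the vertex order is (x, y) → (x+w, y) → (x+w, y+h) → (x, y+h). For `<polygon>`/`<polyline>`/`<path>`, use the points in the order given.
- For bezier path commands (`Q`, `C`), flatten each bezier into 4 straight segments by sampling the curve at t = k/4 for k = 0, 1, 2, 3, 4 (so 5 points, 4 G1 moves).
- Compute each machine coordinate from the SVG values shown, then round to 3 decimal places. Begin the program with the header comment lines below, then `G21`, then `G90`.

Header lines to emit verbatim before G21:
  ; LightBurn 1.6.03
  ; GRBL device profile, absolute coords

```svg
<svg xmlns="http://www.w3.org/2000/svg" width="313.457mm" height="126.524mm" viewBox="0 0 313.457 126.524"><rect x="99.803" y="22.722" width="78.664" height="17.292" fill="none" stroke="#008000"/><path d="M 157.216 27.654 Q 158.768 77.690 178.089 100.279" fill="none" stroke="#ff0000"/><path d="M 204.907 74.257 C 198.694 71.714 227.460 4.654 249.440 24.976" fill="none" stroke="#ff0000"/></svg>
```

; LightBurn 1.6.03
; GRBL device profile, absolute coords
G21
G90
G0 X99.803 Y103.802
M3 S555
G1 X178.467 Y103.802 F2298
G1 X178.467 Y86.510 F2298
G1 X99.803 Y86.510 F2298
G1 X99.803 Y103.802 F2298
M5
G0 X157.216 Y98.870
M3 S856
G1 X159.103 Y75.567 F690
G1 X163.210 Y55.696 F690
G1 X169.539 Y39.255 F690
G1 X178.089 Y26.245 F690
M5
G0 X204.907 Y52.267
M3 S856
G1 X206.153 Y63.898 F690
G1 X216.601 Y85.482 F690
G1 X232.335 Y102.779 F690
G1 X249.440 Y101.548 F690
M5

1 u = 1 mm; y_m = 126.524 − y.

[1] `<rect>` rectangle, #008000→score S555 F2298: (99.803,103.802) → (178.467,103.802) → (178.467,86.510) → (99.803,86.510) → (99.803,103.802) (closed)

[2] `<path>` quadratic bezier, #ff0000→cut S856 F690: (157.216,98.870) → (159.103,75.567) → (163.210,55.696) → (169.539,39.255) → (178.089,26.245)

[3] `<path>` cubic bezier, #ff0000→cut S856 F690: (204.907,52.267) → (206.153,63.898) → (216.601,85.482) → (232.335,102.779) → (249.440,101.548)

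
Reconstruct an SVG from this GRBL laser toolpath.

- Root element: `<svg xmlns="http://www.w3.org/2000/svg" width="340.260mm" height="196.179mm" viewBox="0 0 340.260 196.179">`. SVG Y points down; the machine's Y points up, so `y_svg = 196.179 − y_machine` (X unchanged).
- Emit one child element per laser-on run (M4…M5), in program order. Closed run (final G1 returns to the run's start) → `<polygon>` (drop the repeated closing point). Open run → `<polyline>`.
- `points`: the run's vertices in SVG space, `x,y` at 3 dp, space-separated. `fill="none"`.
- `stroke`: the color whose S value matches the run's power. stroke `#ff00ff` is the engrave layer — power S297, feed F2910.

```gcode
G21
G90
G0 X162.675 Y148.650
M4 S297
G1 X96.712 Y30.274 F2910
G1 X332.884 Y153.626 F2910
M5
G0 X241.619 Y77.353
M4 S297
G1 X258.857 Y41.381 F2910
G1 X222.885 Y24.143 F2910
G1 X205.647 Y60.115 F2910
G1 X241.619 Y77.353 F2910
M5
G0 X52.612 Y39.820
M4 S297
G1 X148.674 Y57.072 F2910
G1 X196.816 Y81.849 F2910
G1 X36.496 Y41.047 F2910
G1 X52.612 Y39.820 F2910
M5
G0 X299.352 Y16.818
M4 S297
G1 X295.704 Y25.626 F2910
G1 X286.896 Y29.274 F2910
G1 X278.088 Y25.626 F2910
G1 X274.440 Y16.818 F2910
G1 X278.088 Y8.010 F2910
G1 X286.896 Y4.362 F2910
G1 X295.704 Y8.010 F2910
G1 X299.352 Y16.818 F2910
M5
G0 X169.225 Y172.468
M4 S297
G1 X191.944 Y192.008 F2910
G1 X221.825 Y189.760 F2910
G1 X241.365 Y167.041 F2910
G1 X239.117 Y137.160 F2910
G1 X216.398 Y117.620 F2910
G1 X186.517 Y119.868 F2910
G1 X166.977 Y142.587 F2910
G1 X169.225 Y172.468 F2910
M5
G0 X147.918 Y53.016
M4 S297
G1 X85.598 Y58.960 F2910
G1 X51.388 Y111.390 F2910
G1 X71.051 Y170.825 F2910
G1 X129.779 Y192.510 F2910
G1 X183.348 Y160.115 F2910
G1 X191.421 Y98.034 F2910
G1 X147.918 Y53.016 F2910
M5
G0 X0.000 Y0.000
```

Machine Y-up, SVG Y-down with viewBox height 196.179, so y_svg = 196.179 − y_machine; X carries over. Every run uses S297, so all elements get stroke `#ff00ff` (engrave).

Run 1: The run is open, so emit a `<polyline>` with points (Y-flipped): 162.675,47.529 96.712,165.905 332.884,42.553.

Run 2: The run returns to its start, so emit a `<polygon>` with points (Y-flipped): 241.619,118.826 258.857,154.798 222.885,172.036 205.647,136.064.

Run 3: The run returns to its start, so emit a `<polygon>` with points (Y-flipped): 52.612,156.359 148.674,139.107 196.816,114.330 36.496,155.132.

Run 4: The run returns to its start, so emit a `<polygon>` with points (Y-flipped): 299.352,179.361 295.704,170.553 286.896,166.905 278.088,170.553 274.440,179.361 278.088,188.169 286.896,191.817 295.704,188.169.

Run 5: The run returns to its start, so emit a `<polygon>` with points (Y-flipped): 169.225,23.711 191.944,4.171 221.825,6.419 241.365,29.138 239.117,59.019 216.398,78.559 186.517,76.311 166.977,53.592.

Run 6: The run returns to its start, so emit a `<polygon>` with points (Y-flipped): 147.918,143.163 85.598,137.219 51.388,84.789 71.051,25.354 129.779,3.669 183.348,36.064 191.421,98.145.

<svg xmlns="http://www.w3.org/2000/svg" width="340.260mm" height="196.179mm" viewBox="0 0 340.260 196.179">
  <polyline points="162.675,47.529 96.712,165.905 332.884,42.553" fill="none" stroke="#ff00ff"/>
  <polygon points="241.619,118.826 258.857,154.798 222.885,172.036 205.647,136.064" fill="none" stroke="#ff00ff"/>
  <polygon points="52.612,156.359 148.674,139.107 196.816,114.330 36.496,155.132" fill="none" stroke="#ff00ff"/>
  <polygon points="299.352,179.361 295.704,170.553 286.896,166.905 278.088,170.553 274.440,179.361 278.088,188.169 286.896,191.817 295.704,188.169" fill="none" stroke="#ff00ff"/>
  <polygon points="169.225,23.711 191.944,4.171 221.825,6.419 241.365,29.138 239.117,59.019 216.398,78.559 186.517,76.311 166.977,53.592" fill="none" stroke="#ff00ff"/>
  <polygon points="147.918,143.163 85.598,137.219 51.388,84.789 71.051,25.354 129.779,3.669 183.348,36.064 191.421,98.145" fill="none" stroke="#ff00ff"/>
</svg>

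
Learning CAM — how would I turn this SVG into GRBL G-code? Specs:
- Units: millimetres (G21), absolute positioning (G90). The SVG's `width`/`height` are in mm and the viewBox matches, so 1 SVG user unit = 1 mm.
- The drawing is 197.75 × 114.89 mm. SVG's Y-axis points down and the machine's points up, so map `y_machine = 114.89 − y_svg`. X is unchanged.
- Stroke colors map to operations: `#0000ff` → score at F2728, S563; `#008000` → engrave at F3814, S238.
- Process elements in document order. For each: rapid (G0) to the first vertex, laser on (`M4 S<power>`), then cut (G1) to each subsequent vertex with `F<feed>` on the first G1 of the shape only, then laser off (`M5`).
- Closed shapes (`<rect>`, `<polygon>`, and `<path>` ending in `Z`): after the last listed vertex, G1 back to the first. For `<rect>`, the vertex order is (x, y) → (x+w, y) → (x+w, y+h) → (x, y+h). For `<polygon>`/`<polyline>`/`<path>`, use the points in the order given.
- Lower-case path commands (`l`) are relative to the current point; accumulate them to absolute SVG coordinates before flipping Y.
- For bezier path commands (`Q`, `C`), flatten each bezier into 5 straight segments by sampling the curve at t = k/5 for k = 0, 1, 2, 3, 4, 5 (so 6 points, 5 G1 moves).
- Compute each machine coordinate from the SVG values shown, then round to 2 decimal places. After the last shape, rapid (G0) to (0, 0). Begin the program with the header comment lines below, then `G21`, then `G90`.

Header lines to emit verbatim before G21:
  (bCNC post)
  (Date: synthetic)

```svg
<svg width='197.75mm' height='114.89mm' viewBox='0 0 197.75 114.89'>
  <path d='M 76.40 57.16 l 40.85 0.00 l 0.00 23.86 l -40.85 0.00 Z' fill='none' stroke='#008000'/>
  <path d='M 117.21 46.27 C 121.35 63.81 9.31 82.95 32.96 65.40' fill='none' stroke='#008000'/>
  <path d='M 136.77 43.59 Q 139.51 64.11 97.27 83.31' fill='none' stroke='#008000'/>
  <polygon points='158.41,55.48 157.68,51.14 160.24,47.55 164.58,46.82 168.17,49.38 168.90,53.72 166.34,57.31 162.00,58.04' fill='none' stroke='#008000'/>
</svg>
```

1 u = 1 mm; y_m = 114.89 − y.

[1] `<path>` rectangle, #008000→engrave S238 F3814: (76.40,57.73) → (117.25,57.73) → (117.25,33.87) → (76.40,33.87) → (76.40,57.73) (closed)

[2] `<path>` cubic bezier, #008000→engrave S238 F3814: (117.21,68.62) → (107.77,58.21) → (82.53,49.25) → (53.59,43.59) → (33.04,43.06) → (32.96,49.49)

[3] `<path>` quadratic bezier, #008000→engrave S238 F3814: (136.77,71.30) → (136.07,63.14) → (131.77,55.10) → (123.87,47.15) → (112.37,39.31) → (97.27,31.58)

[4] `<polygon>` regular polygon, #008000→engrave S238 F3814: (158.41,59.41) → (157.68,63.75) → (160.24,67.34) → (164.58,68.07) → (168.17,65.51) → (168.90,61.17) → (166.34,57.58) → (162.00,56.85) → (158.41,59.41) (closed)

(bCNC post)
(Date: synthetic)
G21
G90
G0 X76.40 Y57.73
M4 S238
G1 X117.25 Y57.73 F3814
G1 X117.25 Y33.87
G1 X76.40 Y33.87
G1 X76.40 Y57.73
M5
G0 X117.21 Y68.62
M4 S238
G1 X107.77 Y58.21 F3814
G1 X82.53 Y49.25
G1 X53.59 Y43.59
G1 X33.04 Y43.06
G1 X32.96 Y49.49
M5
G0 X136.77 Y71.30
M4 S238
G1 X136.07 Y63.14 F3814
G1 X131.77 Y55.10
G1 X123.87 Y47.15
G1 X112.37 Y39.31
G1 X97.27 Y31.58
M5
G0 X158.41 Y59.41
M4 S238
G1 X157.68 Y63.75 F3814
G1 X160.24 Y67.34
G1 X164.58 Y68.07
G1 X168.17 Y65.51
G1 X168.90 Y61.17
G1 X166.34 Y57.58
G1 X162.00 Y56.85
G1 X158.41 Y59.41
M5
G0 X0.00 Y0.00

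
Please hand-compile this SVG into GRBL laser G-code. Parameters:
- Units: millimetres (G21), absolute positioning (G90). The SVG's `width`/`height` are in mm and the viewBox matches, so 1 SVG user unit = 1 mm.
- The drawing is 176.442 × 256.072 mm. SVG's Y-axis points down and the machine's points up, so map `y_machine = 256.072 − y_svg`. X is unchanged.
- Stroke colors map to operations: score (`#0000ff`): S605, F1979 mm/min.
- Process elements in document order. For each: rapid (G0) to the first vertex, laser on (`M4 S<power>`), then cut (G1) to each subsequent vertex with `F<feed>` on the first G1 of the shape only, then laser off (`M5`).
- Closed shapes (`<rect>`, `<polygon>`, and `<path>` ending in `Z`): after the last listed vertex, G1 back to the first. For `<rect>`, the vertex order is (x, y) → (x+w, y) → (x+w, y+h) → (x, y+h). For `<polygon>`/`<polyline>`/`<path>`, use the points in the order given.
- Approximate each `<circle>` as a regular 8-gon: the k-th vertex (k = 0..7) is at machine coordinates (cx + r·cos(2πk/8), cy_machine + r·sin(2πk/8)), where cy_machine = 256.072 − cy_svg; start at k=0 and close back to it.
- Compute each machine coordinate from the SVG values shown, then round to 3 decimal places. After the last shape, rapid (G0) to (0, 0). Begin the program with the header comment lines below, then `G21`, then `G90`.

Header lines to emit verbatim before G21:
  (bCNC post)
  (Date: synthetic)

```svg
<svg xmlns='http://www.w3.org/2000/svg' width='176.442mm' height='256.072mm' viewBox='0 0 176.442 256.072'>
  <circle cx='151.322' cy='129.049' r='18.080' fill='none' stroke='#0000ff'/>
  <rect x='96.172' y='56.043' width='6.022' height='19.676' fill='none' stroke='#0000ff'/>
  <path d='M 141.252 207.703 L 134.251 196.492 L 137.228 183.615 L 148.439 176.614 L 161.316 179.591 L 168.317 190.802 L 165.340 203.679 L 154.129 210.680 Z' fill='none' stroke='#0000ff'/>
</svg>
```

(bCNC post)
(Date: synthetic)
G21
G90
G0 X169.402 Y127.023
M4 S605
G1 X164.106 Y139.807 F1979
G1 X151.322 Y145.103
G1 X138.538 Y139.807
G1 X133.242 Y127.023
G1 X138.538 Y114.239
G1 X151.322 Y108.943
G1 X164.106 Y114.239
G1 X169.402 Y127.023
M5
G0 X96.172 Y200.029
M4 S605
G1 X102.194 Y200.029 F1979
G1 X102.194 Y180.353
G1 X96.172 Y180.353
G1 X96.172 Y200.029
M5
G0 X141.252 Y48.369
M4 S605
G1 X134.251 Y59.580 F1979
G1 X137.228 Y72.457
G1 X148.439 Y79.458
G1 X161.316 Y76.481
G1 X168.317 Y65.270
G1 X165.340 Y52.393
G1 X154.129 Y45.392
G1 X141.252 Y48.369
M5
G0 X0.000 Y0.000

viewBox `0 0 176.442 256.072` with mm width/height → 1 unit = 1 mm. Flip: y_m = 256.072 − y_svg.

**Shape 1** — `<circle>` circle, stroke `#0000ff` → score (S605, F1979). Machine vertices: (169.402,127.023) → (164.106,139.807) → (151.322,145.103) → (138.538,139.807) → (133.242,127.023) → (138.538,114.239) → (151.322,108.943) → (164.106,114.239) → (169.402,127.023). Closed: final G1 returns to the first vertex.

**Shape 2** — `<rect>` rectangle, stroke `#0000ff` → score (S605, F1979). Machine vertices: (96.172,200.029) → (102.194,200.029) → (102.194,180.353) → (96.172,180.353) → (96.172,200.029). Closed: final G1 returns to the first vertex.

**Shape 3** — `<path>` regular polygon, stroke `#0000ff` → score (S605, F1979). Machine vertices: (141.252,48.369) → (134.251,59.580) → (137.228,72.457) → (148.439,79.458) → (161.316,76.481) → (168.317,65.270) → (165.340,52.393) → (154.129,45.392) → (141.252,48.369). Closed: final G1 returns to the first vertex.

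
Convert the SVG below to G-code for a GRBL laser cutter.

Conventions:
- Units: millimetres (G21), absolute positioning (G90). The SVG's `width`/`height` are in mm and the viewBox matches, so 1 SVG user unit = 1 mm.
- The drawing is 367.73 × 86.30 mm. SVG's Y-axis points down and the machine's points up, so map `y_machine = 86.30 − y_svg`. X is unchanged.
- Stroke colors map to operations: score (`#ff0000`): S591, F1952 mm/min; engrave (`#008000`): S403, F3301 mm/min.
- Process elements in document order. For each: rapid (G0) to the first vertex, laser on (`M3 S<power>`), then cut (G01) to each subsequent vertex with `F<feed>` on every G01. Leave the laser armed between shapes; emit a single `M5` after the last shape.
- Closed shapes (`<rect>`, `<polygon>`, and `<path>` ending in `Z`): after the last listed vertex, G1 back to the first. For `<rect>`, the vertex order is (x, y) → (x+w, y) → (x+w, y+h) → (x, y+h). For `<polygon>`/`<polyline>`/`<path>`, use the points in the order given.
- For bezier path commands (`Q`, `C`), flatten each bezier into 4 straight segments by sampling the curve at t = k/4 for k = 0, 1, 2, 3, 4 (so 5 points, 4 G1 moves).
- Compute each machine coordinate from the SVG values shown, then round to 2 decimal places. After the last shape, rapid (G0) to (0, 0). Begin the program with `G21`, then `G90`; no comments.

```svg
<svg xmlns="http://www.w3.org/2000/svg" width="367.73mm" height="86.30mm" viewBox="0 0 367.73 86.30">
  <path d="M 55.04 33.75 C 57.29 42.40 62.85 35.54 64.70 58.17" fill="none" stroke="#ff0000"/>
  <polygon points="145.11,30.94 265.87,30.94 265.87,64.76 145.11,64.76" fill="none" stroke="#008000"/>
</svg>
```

viewBox `0 0 367.73 86.30` with mm width/height → 1 unit = 1 mm. Flip: y_m = 86.30 − y_svg.

**Shape 1** — `<path>` cubic bezier, stroke `#ff0000` → score (S591, F1952). Control points (SVG): P0=(55.04,33.75), P1=(57.29,42.40), P2=(62.85,35.54), P3=(64.70,58.17); sampled at t=k/4. Machine vertices: (55.04,52.55) → (57.24,48.27) → (60.02,45.58) → (62.73,40.28) → (64.70,28.13). Open path.

**Shape 2** — `<polygon>` rectangle, stroke `#008000` → engrave (S403, F3301). Machine vertices: (145.11,55.36) → (265.87,55.36) → (265.87,21.54) → (145.11,21.54) → (145.11,55.36). Closed: final G1 returns to the first vertex.

G21
G90
G0 X55.04 Y52.55
M3 S591
G01 X57.24 Y48.27 F1952
G01 X60.02 Y45.58 F1952
G01 X62.73 Y40.28 F1952
G01 X64.70 Y28.13 F1952
G0 X145.11 Y55.36
M3 S403
G01 X265.87 Y55.36 F3301
G01 X265.87 Y21.54 F3301
G01 X145.11 Y21.54 F3301
G01 X145.11 Y55.36 F3301
M5
G0 X0.00 Y0.00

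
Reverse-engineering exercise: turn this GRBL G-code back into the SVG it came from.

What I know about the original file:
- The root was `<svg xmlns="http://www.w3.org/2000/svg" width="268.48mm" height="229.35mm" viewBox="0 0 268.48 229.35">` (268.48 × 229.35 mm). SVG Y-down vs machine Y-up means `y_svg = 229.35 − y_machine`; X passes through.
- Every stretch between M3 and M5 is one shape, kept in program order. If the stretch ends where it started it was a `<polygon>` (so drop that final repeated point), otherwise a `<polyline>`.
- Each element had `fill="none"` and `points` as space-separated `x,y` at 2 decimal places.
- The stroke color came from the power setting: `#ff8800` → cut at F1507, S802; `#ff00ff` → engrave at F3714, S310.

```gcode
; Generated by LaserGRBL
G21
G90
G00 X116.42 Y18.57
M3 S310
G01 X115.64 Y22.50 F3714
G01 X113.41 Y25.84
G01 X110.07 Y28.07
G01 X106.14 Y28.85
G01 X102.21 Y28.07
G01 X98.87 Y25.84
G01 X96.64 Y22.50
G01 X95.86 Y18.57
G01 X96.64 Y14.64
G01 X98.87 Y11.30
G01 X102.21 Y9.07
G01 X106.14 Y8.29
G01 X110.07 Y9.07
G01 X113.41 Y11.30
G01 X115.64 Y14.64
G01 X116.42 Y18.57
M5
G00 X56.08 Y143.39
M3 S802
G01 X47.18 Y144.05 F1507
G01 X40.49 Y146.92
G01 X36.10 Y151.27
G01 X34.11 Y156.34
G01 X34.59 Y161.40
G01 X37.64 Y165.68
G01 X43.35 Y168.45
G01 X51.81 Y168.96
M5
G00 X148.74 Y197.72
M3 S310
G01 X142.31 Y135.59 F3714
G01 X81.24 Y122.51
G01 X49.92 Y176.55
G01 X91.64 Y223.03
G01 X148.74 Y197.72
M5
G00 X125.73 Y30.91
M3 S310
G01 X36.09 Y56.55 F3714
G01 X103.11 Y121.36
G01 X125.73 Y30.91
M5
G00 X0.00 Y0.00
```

Each laser-on run becomes one SVG element. Flip Y back into SVG space with y_svg = 229.35 − y_machine.

Run 1: S310 ⇒ engrave layer `#ff00ff`. The run returns to its start, so emit a `<polygon>` with points (Y-flipped): 116.42,210.78 115.64,206.85 113.41,203.51 110.07,201.28 106.14,200.50 102.21,201.28 98.87,203.51 96.64,206.85 95.86,210.78 96.64,214.71 98.87,218.05 102.21,220.28 106.14,221.06 110.07,220.28 113.41,218.05 115.64,214.71.

Run 2: the run's S802 means `#ff8800` (cut). The run is open, so emit a `<polyline>` with points (Y-flipped): 56.08,85.96 47.18,85.30 40.49,82.43 36.10,78.08 34.11,73.01 34.59,67.95 37.64,63.67 43.35,60.90 51.81,60.39.

Run 3: S310 ⇒ engrave layer `#ff00ff`. The run returns to its start, so emit a `<polygon>` with points (Y-flipped): 148.74,31.63 142.31,93.76 81.24,106.84 49.92,52.80 91.64,6.32.

Run 4: power S310 maps to stroke `#ff00ff` (engrave). The run returns to its start, so emit a `<polygon>` with points (Y-flipped): 125.73,198.44 36.09,172.80 103.11,107.99.

<svg xmlns="http://www.w3.org/2000/svg" width="268.48mm" height="229.35mm" viewBox="0 0 268.48 229.35">
  <polygon points="116.42,210.78 115.64,206.85 113.41,203.51 110.07,201.28 106.14,200.50 102.21,201.28 98.87,203.51 96.64,206.85 95.86,210.78 96.64,214.71 98.87,218.05 102.21,220.28 106.14,221.06 110.07,220.28 113.41,218.05 115.64,214.71" fill="none" stroke="#ff00ff"/>
  <polyline points="56.08,85.96 47.18,85.30 40.49,82.43 36.10,78.08 34.11,73.01 34.59,67.95 37.64,63.67 43.35,60.90 51.81,60.39" fill="none" stroke="#ff8800"/>
  <polygon points="148.74,31.63 142.31,93.76 81.24,106.84 49.92,52.80 91.64,6.32" fill="none" stroke="#ff00ff"/>
  <polygon points="125.73,198.44 36.09,172.80 103.11,107.99" fill="none" stroke="#ff00ff"/>
</svg>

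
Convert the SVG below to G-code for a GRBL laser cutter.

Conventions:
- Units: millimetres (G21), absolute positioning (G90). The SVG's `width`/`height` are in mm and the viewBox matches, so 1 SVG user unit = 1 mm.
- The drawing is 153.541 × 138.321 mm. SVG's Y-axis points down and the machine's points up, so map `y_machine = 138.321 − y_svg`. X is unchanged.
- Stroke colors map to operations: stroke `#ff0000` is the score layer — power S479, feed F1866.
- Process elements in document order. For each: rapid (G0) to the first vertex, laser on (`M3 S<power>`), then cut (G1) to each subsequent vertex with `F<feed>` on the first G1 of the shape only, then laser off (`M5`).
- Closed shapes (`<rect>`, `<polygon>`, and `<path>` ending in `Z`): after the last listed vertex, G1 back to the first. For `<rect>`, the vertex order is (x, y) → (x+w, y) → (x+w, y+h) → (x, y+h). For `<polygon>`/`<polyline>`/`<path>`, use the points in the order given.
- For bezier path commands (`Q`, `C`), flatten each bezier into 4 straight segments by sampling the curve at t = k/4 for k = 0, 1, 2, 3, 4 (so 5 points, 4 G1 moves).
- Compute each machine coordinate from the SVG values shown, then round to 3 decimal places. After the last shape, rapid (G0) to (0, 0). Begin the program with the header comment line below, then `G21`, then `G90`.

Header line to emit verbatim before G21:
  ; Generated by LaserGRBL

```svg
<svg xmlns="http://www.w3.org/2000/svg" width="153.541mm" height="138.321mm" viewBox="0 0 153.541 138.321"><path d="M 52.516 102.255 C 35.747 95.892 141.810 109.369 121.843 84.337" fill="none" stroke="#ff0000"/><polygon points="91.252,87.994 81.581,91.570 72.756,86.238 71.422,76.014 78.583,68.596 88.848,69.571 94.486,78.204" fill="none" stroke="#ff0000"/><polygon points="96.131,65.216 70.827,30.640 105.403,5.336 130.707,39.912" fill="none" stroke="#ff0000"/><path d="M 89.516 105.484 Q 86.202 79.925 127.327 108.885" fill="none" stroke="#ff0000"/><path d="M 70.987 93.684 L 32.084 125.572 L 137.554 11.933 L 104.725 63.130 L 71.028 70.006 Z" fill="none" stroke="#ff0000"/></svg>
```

Since the viewBox matches the mm dimensions, user units are millimetres directly. The only transform is the Y-flip y_m = 138.321 − y_svg.

Shape 1 is a cubic bezier drawn with `<path>`. Its stroke #ff0000 means score at S479, F1866. After flipping Y the toolpath is (52.516,36.066) → (59.082,38.030) → (88.379,38.024) → (117.076,41.519) → (121.843,53.984).

Shape 2 is a regular polygon drawn with `<polygon>`. Its stroke #ff0000 means score at S479, F1866. After flipping Y the toolpath is (91.252,50.327) → (81.581,46.751) → (72.756,52.083) → (71.422,62.307) → (78.583,69.725) → (88.848,68.750) → (94.486,60.117) → (91.252,50.327), returning to the start.

Shape 3 is a regular polygon drawn with `<polygon>`. Its stroke #ff0000 means score at S479, F1866. After flipping Y the toolpath is (96.131,73.105) → (70.827,107.681) → (105.403,132.985) → (130.707,98.409) → (96.131,73.105), returning to the start.

Shape 4 is a quadratic bezier drawn with `<path>`. Its stroke #ff0000 means score at S479, F1866. After flipping Y the toolpath is (89.516,32.837) → (90.636,42.209) → (97.312,44.766) → (109.542,40.509) → (127.327,29.436).

Shape 5 is a closed polygon drawn with `<path>`. Its stroke #ff0000 means score at S479, F1866. After flipping Y the toolpath is (70.987,44.637) → (32.084,12.749) → (137.554,126.388) → (104.725,75.191) → (71.028,68.315) → (70.987,44.637), returning to the start.

; Generated by LaserGRBL
G21
G90
G0 X52.516 Y36.066
M3 S479
G1 X59.082 Y38.030 F1866
G1 X88.379 Y38.024
G1 X117.076 Y41.519
G1 X121.843 Y53.984
M5
G0 X91.252 Y50.327
M3 S479
G1 X81.581 Y46.751 F1866
G1 X72.756 Y52.083
G1 X71.422 Y62.307
G1 X78.583 Y69.725
G1 X88.848 Y68.750
G1 X94.486 Y60.117
G1 X91.252 Y50.327
M5
G0 X96.131 Y73.105
M3 S479
G1 X70.827 Y107.681 F1866
G1 X105.403 Y132.985
G1 X130.707 Y98.409
G1 X96.131 Y73.105
M5
G0 X89.516 Y32.837
M3 S479
G1 X90.636 Y42.209 F1866
G1 X97.312 Y44.766
G1 X109.542 Y40.509
G1 X127.327 Y29.436
M5
G0 X70.987 Y44.637
M3 S479
G1 X32.084 Y12.749 F1866
G1 X137.554 Y126.388
G1 X104.725 Y75.191
G1 X71.028 Y68.315
G1 X70.987 Y44.637
M5
G0 X0.000 Y0.000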